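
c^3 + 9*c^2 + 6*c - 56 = (c - 2)*(c + 4)*(c + 7)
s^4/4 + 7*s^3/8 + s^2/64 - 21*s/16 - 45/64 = (s/4 + 1/4)*(s - 5/4)*(s + 3/4)*(s + 3)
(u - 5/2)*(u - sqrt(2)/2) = u^2 - 5*u/2 - sqrt(2)*u/2 + 5*sqrt(2)/4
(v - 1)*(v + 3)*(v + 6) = v^3 + 8*v^2 + 9*v - 18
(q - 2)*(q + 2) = q^2 - 4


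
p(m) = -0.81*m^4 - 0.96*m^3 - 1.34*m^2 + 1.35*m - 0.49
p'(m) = -3.24*m^3 - 2.88*m^2 - 2.68*m + 1.35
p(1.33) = -5.86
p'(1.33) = -14.93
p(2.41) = -45.78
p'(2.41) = -67.19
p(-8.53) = -3801.94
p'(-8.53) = 1825.57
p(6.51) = -1768.17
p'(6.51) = -1032.05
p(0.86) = -1.37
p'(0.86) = -5.15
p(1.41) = -7.14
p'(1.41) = -17.24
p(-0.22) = -0.84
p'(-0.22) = 1.83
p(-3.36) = -86.98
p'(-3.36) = 100.74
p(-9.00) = -4735.75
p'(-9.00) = 2154.15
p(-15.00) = -38088.49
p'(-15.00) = 10328.55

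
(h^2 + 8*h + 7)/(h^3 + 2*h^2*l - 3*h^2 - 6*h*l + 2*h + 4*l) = (h^2 + 8*h + 7)/(h^3 + 2*h^2*l - 3*h^2 - 6*h*l + 2*h + 4*l)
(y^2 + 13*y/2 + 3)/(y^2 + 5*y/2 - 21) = (2*y + 1)/(2*y - 7)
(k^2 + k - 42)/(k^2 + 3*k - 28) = (k - 6)/(k - 4)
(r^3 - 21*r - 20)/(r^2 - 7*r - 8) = (r^2 - r - 20)/(r - 8)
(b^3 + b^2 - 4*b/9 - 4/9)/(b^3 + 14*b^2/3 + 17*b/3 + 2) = (b - 2/3)/(b + 3)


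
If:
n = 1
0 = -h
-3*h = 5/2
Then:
No Solution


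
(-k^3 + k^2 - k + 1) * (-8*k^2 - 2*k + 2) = 8*k^5 - 6*k^4 + 4*k^3 - 4*k^2 - 4*k + 2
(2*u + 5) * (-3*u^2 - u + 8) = -6*u^3 - 17*u^2 + 11*u + 40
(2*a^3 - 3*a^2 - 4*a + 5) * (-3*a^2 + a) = -6*a^5 + 11*a^4 + 9*a^3 - 19*a^2 + 5*a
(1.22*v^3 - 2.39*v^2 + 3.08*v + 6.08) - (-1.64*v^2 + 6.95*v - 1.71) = 1.22*v^3 - 0.75*v^2 - 3.87*v + 7.79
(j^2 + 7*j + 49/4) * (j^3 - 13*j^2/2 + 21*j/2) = j^5 + j^4/2 - 91*j^3/4 - 49*j^2/8 + 1029*j/8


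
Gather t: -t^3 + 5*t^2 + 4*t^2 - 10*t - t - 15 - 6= -t^3 + 9*t^2 - 11*t - 21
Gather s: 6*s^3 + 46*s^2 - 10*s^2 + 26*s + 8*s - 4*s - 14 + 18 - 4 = 6*s^3 + 36*s^2 + 30*s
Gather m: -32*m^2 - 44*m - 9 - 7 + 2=-32*m^2 - 44*m - 14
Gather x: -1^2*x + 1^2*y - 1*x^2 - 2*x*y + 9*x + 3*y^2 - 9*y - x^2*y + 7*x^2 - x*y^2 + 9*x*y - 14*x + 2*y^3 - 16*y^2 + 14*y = x^2*(6 - y) + x*(-y^2 + 7*y - 6) + 2*y^3 - 13*y^2 + 6*y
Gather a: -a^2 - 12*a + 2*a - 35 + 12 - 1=-a^2 - 10*a - 24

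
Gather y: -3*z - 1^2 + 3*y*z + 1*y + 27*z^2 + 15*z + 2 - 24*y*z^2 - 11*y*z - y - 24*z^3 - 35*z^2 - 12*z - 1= y*(-24*z^2 - 8*z) - 24*z^3 - 8*z^2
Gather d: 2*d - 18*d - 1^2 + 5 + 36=40 - 16*d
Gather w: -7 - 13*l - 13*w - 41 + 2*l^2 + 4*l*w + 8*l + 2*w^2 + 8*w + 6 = 2*l^2 - 5*l + 2*w^2 + w*(4*l - 5) - 42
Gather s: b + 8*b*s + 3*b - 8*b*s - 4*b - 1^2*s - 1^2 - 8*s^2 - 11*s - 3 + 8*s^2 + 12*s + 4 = 0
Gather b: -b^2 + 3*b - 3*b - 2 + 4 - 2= -b^2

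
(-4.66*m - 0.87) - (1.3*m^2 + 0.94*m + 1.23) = -1.3*m^2 - 5.6*m - 2.1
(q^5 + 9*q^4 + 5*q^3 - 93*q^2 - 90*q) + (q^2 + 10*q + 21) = q^5 + 9*q^4 + 5*q^3 - 92*q^2 - 80*q + 21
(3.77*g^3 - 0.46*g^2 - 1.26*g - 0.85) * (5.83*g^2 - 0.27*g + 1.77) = 21.9791*g^5 - 3.6997*g^4 - 0.5487*g^3 - 5.4295*g^2 - 2.0007*g - 1.5045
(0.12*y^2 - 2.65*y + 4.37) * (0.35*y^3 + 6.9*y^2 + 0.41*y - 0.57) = 0.042*y^5 - 0.0994999999999999*y^4 - 16.7063*y^3 + 28.9981*y^2 + 3.3022*y - 2.4909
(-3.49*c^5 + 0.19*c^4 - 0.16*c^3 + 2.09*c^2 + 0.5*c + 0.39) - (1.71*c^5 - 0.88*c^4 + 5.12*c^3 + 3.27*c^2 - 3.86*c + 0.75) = -5.2*c^5 + 1.07*c^4 - 5.28*c^3 - 1.18*c^2 + 4.36*c - 0.36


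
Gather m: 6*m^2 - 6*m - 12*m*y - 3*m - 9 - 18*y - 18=6*m^2 + m*(-12*y - 9) - 18*y - 27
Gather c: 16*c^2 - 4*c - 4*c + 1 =16*c^2 - 8*c + 1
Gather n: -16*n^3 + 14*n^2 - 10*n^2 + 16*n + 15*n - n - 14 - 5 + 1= -16*n^3 + 4*n^2 + 30*n - 18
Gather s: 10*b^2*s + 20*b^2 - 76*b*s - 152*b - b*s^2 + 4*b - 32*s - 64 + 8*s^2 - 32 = 20*b^2 - 148*b + s^2*(8 - b) + s*(10*b^2 - 76*b - 32) - 96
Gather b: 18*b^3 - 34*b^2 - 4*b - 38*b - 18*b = 18*b^3 - 34*b^2 - 60*b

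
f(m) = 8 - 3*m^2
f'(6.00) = -36.00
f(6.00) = -100.00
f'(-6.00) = 36.00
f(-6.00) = -100.00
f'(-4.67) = 28.02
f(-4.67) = -57.43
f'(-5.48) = 32.88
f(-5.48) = -82.09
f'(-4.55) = 27.30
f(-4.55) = -54.11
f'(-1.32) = 7.92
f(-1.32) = 2.77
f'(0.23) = -1.38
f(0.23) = 7.84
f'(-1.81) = 10.86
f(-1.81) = -1.83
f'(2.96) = -17.76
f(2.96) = -18.28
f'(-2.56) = 15.36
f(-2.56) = -11.66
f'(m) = -6*m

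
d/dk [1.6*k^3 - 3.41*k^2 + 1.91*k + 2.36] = 4.8*k^2 - 6.82*k + 1.91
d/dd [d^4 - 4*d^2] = 4*d*(d^2 - 2)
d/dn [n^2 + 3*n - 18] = 2*n + 3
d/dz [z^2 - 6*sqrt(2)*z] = 2*z - 6*sqrt(2)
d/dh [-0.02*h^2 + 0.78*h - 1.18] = 0.78 - 0.04*h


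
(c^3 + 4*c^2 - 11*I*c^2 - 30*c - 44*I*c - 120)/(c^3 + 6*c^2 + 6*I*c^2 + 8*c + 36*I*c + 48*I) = (c^2 - 11*I*c - 30)/(c^2 + c*(2 + 6*I) + 12*I)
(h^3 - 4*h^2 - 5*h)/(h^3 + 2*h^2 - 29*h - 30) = h/(h + 6)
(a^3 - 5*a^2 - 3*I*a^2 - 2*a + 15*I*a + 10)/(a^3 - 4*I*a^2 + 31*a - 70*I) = (a^2 - a*(5 + I) + 5*I)/(a^2 - 2*I*a + 35)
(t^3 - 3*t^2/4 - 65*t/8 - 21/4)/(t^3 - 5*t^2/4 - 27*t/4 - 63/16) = 2*(t + 2)/(2*t + 3)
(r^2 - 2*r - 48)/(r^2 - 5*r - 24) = (r + 6)/(r + 3)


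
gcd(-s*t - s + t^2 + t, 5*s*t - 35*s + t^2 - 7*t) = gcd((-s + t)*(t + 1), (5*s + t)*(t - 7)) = 1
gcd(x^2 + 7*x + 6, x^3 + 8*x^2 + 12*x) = x + 6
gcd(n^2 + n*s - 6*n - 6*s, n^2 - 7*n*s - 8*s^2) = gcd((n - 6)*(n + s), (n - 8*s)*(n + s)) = n + s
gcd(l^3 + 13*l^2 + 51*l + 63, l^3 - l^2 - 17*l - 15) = l + 3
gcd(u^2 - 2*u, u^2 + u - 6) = u - 2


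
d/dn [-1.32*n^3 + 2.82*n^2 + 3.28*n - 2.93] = -3.96*n^2 + 5.64*n + 3.28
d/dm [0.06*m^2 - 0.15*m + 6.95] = 0.12*m - 0.15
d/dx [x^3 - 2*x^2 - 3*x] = 3*x^2 - 4*x - 3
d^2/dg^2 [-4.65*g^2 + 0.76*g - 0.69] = -9.30000000000000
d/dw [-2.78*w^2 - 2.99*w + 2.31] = -5.56*w - 2.99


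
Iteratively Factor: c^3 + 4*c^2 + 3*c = (c)*(c^2 + 4*c + 3) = c*(c + 3)*(c + 1)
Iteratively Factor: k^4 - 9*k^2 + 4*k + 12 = (k + 3)*(k^3 - 3*k^2 + 4) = (k + 1)*(k + 3)*(k^2 - 4*k + 4) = (k - 2)*(k + 1)*(k + 3)*(k - 2)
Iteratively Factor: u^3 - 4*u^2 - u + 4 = (u - 1)*(u^2 - 3*u - 4) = (u - 1)*(u + 1)*(u - 4)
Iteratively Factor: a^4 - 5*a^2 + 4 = (a + 1)*(a^3 - a^2 - 4*a + 4) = (a - 1)*(a + 1)*(a^2 - 4) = (a - 1)*(a + 1)*(a + 2)*(a - 2)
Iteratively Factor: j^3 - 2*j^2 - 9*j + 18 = (j - 2)*(j^2 - 9) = (j - 3)*(j - 2)*(j + 3)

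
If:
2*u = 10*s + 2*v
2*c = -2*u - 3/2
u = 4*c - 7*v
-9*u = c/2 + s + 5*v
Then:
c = -149/123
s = 10/41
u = 227/492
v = -373/492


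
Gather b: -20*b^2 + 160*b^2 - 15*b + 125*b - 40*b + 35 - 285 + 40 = 140*b^2 + 70*b - 210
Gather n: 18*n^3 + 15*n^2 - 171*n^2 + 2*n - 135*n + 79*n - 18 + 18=18*n^3 - 156*n^2 - 54*n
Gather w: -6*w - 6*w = -12*w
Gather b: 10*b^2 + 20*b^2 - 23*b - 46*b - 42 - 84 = 30*b^2 - 69*b - 126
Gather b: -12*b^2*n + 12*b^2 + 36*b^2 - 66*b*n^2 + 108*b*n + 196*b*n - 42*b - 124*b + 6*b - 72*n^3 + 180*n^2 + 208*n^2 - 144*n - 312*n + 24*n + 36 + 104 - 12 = b^2*(48 - 12*n) + b*(-66*n^2 + 304*n - 160) - 72*n^3 + 388*n^2 - 432*n + 128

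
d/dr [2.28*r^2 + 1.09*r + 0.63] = 4.56*r + 1.09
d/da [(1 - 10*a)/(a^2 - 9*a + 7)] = (10*a^2 - 2*a - 61)/(a^4 - 18*a^3 + 95*a^2 - 126*a + 49)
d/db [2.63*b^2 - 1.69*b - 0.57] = 5.26*b - 1.69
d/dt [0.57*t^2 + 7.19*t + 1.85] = 1.14*t + 7.19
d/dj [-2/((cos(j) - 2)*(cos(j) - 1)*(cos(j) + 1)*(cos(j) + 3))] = 2*(-4*cos(j)^3 - 3*cos(j)^2 + 14*cos(j) + 1)/((cos(j) - 2)^2*(cos(j) + 3)^2*sin(j)^3)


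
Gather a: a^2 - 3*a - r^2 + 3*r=a^2 - 3*a - r^2 + 3*r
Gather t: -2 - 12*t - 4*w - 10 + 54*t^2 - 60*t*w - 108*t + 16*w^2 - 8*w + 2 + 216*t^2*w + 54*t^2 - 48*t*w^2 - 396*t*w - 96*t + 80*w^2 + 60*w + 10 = t^2*(216*w + 108) + t*(-48*w^2 - 456*w - 216) + 96*w^2 + 48*w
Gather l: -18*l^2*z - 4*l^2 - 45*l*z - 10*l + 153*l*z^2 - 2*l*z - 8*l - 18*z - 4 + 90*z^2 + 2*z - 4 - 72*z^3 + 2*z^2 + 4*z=l^2*(-18*z - 4) + l*(153*z^2 - 47*z - 18) - 72*z^3 + 92*z^2 - 12*z - 8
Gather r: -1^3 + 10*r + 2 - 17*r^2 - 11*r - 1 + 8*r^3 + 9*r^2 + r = 8*r^3 - 8*r^2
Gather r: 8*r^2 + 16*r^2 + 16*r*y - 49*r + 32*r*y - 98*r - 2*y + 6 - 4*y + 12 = 24*r^2 + r*(48*y - 147) - 6*y + 18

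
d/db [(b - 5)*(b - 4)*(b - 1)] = 3*b^2 - 20*b + 29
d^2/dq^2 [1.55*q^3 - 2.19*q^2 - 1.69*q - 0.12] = 9.3*q - 4.38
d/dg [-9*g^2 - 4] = -18*g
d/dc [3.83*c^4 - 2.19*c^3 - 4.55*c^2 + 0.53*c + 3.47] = 15.32*c^3 - 6.57*c^2 - 9.1*c + 0.53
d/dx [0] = 0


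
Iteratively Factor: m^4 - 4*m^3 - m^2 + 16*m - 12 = (m - 2)*(m^3 - 2*m^2 - 5*m + 6) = (m - 3)*(m - 2)*(m^2 + m - 2) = (m - 3)*(m - 2)*(m - 1)*(m + 2)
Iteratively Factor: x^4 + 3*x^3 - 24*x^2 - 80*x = (x + 4)*(x^3 - x^2 - 20*x) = (x + 4)^2*(x^2 - 5*x) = (x - 5)*(x + 4)^2*(x)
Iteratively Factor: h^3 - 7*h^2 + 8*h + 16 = (h - 4)*(h^2 - 3*h - 4) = (h - 4)*(h + 1)*(h - 4)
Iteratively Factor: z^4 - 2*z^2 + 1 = (z - 1)*(z^3 + z^2 - z - 1) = (z - 1)*(z + 1)*(z^2 - 1) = (z - 1)*(z + 1)^2*(z - 1)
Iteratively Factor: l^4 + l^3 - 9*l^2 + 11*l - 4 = (l - 1)*(l^3 + 2*l^2 - 7*l + 4) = (l - 1)*(l + 4)*(l^2 - 2*l + 1) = (l - 1)^2*(l + 4)*(l - 1)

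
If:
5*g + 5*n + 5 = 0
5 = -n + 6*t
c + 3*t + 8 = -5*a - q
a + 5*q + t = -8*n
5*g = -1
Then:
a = 57/10 - 5*q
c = 24*q - 193/5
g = -1/5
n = -4/5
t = 7/10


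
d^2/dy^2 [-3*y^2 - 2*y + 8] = -6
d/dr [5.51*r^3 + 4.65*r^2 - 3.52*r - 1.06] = 16.53*r^2 + 9.3*r - 3.52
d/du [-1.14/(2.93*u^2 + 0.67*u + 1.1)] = (6.6804*u + 0.7638)/(2.93*u^2 + 0.67*u + 1.1)^2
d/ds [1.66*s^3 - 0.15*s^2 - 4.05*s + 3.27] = 4.98*s^2 - 0.3*s - 4.05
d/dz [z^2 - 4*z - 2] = 2*z - 4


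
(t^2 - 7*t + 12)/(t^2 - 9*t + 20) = (t - 3)/(t - 5)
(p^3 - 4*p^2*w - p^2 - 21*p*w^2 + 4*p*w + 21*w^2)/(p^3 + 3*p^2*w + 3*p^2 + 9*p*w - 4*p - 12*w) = (p - 7*w)/(p + 4)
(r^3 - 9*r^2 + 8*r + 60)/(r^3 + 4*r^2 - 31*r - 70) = (r - 6)/(r + 7)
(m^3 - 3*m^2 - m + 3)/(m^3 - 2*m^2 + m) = (m^2 - 2*m - 3)/(m*(m - 1))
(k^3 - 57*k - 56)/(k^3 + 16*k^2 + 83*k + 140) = (k^2 - 7*k - 8)/(k^2 + 9*k + 20)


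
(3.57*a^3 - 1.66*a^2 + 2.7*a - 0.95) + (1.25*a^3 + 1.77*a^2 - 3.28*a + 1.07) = 4.82*a^3 + 0.11*a^2 - 0.58*a + 0.12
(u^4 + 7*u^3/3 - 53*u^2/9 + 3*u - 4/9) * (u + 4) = u^5 + 19*u^4/3 + 31*u^3/9 - 185*u^2/9 + 104*u/9 - 16/9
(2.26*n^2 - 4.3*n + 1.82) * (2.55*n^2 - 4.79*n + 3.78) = 5.763*n^4 - 21.7904*n^3 + 33.7808*n^2 - 24.9718*n + 6.8796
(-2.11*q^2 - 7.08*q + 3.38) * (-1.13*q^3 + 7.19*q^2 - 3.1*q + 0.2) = 2.3843*q^5 - 7.1705*q^4 - 48.1836*q^3 + 45.8282*q^2 - 11.894*q + 0.676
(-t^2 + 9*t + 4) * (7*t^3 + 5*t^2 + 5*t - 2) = -7*t^5 + 58*t^4 + 68*t^3 + 67*t^2 + 2*t - 8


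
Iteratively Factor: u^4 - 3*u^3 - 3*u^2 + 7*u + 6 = (u + 1)*(u^3 - 4*u^2 + u + 6) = (u - 3)*(u + 1)*(u^2 - u - 2) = (u - 3)*(u - 2)*(u + 1)*(u + 1)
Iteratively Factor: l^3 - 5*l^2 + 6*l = (l)*(l^2 - 5*l + 6) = l*(l - 2)*(l - 3)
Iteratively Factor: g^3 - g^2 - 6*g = (g)*(g^2 - g - 6) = g*(g - 3)*(g + 2)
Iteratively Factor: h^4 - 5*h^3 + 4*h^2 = (h - 4)*(h^3 - h^2) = h*(h - 4)*(h^2 - h) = h^2*(h - 4)*(h - 1)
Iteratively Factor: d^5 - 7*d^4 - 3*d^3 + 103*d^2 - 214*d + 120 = (d + 4)*(d^4 - 11*d^3 + 41*d^2 - 61*d + 30) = (d - 5)*(d + 4)*(d^3 - 6*d^2 + 11*d - 6) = (d - 5)*(d - 2)*(d + 4)*(d^2 - 4*d + 3) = (d - 5)*(d - 2)*(d - 1)*(d + 4)*(d - 3)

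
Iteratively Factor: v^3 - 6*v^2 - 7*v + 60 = (v - 5)*(v^2 - v - 12) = (v - 5)*(v + 3)*(v - 4)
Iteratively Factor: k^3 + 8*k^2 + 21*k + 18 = (k + 3)*(k^2 + 5*k + 6) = (k + 3)^2*(k + 2)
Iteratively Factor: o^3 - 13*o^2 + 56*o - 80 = (o - 5)*(o^2 - 8*o + 16) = (o - 5)*(o - 4)*(o - 4)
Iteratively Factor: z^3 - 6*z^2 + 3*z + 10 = (z - 2)*(z^2 - 4*z - 5) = (z - 5)*(z - 2)*(z + 1)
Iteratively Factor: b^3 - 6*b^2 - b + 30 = (b - 3)*(b^2 - 3*b - 10) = (b - 5)*(b - 3)*(b + 2)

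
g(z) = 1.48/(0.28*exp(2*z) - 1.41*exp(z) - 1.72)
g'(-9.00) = 0.00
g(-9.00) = -0.86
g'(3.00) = -0.04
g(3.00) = 0.02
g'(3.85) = -0.01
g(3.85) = 0.00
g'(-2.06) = 0.07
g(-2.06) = -0.78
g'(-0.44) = 0.16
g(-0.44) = -0.59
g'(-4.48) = 0.01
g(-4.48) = -0.85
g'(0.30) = 0.13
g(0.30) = -0.48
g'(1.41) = -0.68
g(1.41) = -0.53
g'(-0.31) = 0.16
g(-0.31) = -0.57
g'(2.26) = -0.51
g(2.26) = 0.14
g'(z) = 1.48*(-0.56*exp(2*z) + 1.41*exp(z))/(0.28*exp(2*z) - 1.41*exp(z) - 1.72)^2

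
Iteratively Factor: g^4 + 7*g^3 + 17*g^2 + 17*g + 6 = (g + 2)*(g^3 + 5*g^2 + 7*g + 3) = (g + 2)*(g + 3)*(g^2 + 2*g + 1) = (g + 1)*(g + 2)*(g + 3)*(g + 1)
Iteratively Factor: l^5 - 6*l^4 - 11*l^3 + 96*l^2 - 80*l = (l - 5)*(l^4 - l^3 - 16*l^2 + 16*l) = (l - 5)*(l - 4)*(l^3 + 3*l^2 - 4*l) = (l - 5)*(l - 4)*(l - 1)*(l^2 + 4*l) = l*(l - 5)*(l - 4)*(l - 1)*(l + 4)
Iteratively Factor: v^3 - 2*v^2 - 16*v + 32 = (v + 4)*(v^2 - 6*v + 8) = (v - 4)*(v + 4)*(v - 2)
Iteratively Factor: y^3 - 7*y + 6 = (y + 3)*(y^2 - 3*y + 2) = (y - 1)*(y + 3)*(y - 2)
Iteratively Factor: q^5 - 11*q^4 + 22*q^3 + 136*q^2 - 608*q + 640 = (q - 4)*(q^4 - 7*q^3 - 6*q^2 + 112*q - 160) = (q - 4)^2*(q^3 - 3*q^2 - 18*q + 40) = (q - 5)*(q - 4)^2*(q^2 + 2*q - 8) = (q - 5)*(q - 4)^2*(q + 4)*(q - 2)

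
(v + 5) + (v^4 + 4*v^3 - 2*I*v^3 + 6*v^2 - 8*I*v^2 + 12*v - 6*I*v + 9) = v^4 + 4*v^3 - 2*I*v^3 + 6*v^2 - 8*I*v^2 + 13*v - 6*I*v + 14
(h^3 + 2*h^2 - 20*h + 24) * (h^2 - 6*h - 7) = h^5 - 4*h^4 - 39*h^3 + 130*h^2 - 4*h - 168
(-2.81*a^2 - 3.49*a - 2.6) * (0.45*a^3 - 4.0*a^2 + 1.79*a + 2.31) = -1.2645*a^5 + 9.6695*a^4 + 7.7601*a^3 - 2.3382*a^2 - 12.7159*a - 6.006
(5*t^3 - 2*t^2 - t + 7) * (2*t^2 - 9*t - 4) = 10*t^5 - 49*t^4 - 4*t^3 + 31*t^2 - 59*t - 28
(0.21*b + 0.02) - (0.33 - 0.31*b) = 0.52*b - 0.31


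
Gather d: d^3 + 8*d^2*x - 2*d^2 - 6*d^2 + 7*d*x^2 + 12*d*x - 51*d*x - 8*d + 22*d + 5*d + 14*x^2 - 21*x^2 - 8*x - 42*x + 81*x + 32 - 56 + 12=d^3 + d^2*(8*x - 8) + d*(7*x^2 - 39*x + 19) - 7*x^2 + 31*x - 12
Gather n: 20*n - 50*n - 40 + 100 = 60 - 30*n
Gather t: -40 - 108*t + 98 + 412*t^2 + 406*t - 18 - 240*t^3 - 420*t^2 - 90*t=-240*t^3 - 8*t^2 + 208*t + 40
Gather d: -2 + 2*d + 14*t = 2*d + 14*t - 2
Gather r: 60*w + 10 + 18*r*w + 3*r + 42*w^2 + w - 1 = r*(18*w + 3) + 42*w^2 + 61*w + 9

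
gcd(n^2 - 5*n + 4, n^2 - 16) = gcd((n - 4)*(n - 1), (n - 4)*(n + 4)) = n - 4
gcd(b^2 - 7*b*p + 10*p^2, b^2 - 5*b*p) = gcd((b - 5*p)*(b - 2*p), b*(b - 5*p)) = -b + 5*p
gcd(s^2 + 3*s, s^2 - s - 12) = s + 3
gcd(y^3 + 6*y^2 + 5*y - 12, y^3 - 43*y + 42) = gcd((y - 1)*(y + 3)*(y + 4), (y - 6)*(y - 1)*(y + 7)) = y - 1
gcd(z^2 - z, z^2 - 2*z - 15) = 1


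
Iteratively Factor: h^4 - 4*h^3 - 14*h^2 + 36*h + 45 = (h + 1)*(h^3 - 5*h^2 - 9*h + 45) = (h + 1)*(h + 3)*(h^2 - 8*h + 15) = (h - 3)*(h + 1)*(h + 3)*(h - 5)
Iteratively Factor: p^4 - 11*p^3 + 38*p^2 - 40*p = (p)*(p^3 - 11*p^2 + 38*p - 40) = p*(p - 2)*(p^2 - 9*p + 20) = p*(p - 5)*(p - 2)*(p - 4)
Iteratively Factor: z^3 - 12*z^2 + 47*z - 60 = (z - 3)*(z^2 - 9*z + 20) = (z - 4)*(z - 3)*(z - 5)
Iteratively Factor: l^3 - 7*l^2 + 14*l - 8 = (l - 2)*(l^2 - 5*l + 4) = (l - 2)*(l - 1)*(l - 4)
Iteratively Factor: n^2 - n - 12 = (n - 4)*(n + 3)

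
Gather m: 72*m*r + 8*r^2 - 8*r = 72*m*r + 8*r^2 - 8*r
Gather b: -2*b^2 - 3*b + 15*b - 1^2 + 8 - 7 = -2*b^2 + 12*b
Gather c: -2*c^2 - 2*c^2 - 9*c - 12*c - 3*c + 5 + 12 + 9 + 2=-4*c^2 - 24*c + 28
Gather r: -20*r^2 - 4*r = -20*r^2 - 4*r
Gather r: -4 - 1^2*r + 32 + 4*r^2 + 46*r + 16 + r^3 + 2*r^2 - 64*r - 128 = r^3 + 6*r^2 - 19*r - 84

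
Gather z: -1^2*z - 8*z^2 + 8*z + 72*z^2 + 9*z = 64*z^2 + 16*z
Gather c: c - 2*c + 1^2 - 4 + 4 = 1 - c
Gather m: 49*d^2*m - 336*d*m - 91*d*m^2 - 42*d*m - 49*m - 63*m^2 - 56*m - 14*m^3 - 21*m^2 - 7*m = -14*m^3 + m^2*(-91*d - 84) + m*(49*d^2 - 378*d - 112)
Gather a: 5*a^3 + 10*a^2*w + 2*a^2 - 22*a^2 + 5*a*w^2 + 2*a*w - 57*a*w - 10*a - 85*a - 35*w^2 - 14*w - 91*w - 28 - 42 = 5*a^3 + a^2*(10*w - 20) + a*(5*w^2 - 55*w - 95) - 35*w^2 - 105*w - 70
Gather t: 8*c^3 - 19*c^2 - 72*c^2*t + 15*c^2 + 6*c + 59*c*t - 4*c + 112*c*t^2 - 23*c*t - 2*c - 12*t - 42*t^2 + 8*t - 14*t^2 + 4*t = 8*c^3 - 4*c^2 + t^2*(112*c - 56) + t*(-72*c^2 + 36*c)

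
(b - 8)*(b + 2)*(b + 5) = b^3 - b^2 - 46*b - 80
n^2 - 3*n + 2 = (n - 2)*(n - 1)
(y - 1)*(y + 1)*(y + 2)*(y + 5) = y^4 + 7*y^3 + 9*y^2 - 7*y - 10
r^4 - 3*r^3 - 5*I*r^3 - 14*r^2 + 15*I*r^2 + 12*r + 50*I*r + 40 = (r - 5)*(r + 2)*(r - 4*I)*(r - I)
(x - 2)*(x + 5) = x^2 + 3*x - 10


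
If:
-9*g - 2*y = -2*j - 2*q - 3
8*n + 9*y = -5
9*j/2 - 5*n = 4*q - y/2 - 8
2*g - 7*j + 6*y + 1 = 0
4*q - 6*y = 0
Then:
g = -1056/2075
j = -4969/2075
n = 5218/2075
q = -17373/4150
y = -5791/2075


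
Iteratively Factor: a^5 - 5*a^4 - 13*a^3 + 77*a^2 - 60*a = (a - 1)*(a^4 - 4*a^3 - 17*a^2 + 60*a) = (a - 3)*(a - 1)*(a^3 - a^2 - 20*a) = (a - 5)*(a - 3)*(a - 1)*(a^2 + 4*a) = a*(a - 5)*(a - 3)*(a - 1)*(a + 4)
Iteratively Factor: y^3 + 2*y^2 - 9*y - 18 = (y - 3)*(y^2 + 5*y + 6) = (y - 3)*(y + 3)*(y + 2)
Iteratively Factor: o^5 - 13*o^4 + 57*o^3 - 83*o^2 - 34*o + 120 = (o - 4)*(o^4 - 9*o^3 + 21*o^2 + o - 30) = (o - 5)*(o - 4)*(o^3 - 4*o^2 + o + 6) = (o - 5)*(o - 4)*(o - 2)*(o^2 - 2*o - 3) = (o - 5)*(o - 4)*(o - 3)*(o - 2)*(o + 1)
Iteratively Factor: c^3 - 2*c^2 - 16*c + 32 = (c + 4)*(c^2 - 6*c + 8) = (c - 2)*(c + 4)*(c - 4)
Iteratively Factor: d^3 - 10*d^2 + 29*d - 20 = (d - 5)*(d^2 - 5*d + 4) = (d - 5)*(d - 1)*(d - 4)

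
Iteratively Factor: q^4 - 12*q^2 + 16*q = (q - 2)*(q^3 + 2*q^2 - 8*q) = q*(q - 2)*(q^2 + 2*q - 8) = q*(q - 2)^2*(q + 4)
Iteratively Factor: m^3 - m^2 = (m - 1)*(m^2) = m*(m - 1)*(m)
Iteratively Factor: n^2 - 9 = (n + 3)*(n - 3)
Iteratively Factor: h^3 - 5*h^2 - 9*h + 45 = (h - 5)*(h^2 - 9) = (h - 5)*(h + 3)*(h - 3)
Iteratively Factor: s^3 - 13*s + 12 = (s + 4)*(s^2 - 4*s + 3) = (s - 1)*(s + 4)*(s - 3)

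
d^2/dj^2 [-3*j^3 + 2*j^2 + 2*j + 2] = 4 - 18*j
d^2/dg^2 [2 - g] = 0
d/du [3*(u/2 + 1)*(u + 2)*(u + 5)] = 9*(u/2 + 1)*(u + 4)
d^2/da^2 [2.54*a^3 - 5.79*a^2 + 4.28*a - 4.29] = 15.24*a - 11.58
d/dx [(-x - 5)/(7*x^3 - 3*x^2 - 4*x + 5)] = (-7*x^3 + 3*x^2 + 4*x - (x + 5)*(-21*x^2 + 6*x + 4) - 5)/(7*x^3 - 3*x^2 - 4*x + 5)^2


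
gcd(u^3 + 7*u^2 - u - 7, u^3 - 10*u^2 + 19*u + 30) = u + 1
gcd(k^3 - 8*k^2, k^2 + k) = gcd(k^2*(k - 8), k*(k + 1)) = k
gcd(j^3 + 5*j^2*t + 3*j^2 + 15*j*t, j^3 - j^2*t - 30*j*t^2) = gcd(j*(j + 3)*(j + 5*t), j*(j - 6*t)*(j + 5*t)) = j^2 + 5*j*t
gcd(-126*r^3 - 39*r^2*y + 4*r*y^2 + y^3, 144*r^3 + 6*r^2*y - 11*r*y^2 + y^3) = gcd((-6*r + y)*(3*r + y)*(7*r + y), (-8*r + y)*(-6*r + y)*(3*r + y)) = -18*r^2 - 3*r*y + y^2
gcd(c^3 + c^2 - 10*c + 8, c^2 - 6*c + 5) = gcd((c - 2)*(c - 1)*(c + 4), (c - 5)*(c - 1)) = c - 1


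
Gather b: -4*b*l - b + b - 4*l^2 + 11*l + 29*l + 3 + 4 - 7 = -4*b*l - 4*l^2 + 40*l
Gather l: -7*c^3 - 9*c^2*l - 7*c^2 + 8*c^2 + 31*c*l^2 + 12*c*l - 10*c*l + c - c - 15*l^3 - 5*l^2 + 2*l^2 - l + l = -7*c^3 + c^2 - 15*l^3 + l^2*(31*c - 3) + l*(-9*c^2 + 2*c)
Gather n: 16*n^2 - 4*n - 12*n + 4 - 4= 16*n^2 - 16*n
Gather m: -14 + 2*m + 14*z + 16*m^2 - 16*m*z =16*m^2 + m*(2 - 16*z) + 14*z - 14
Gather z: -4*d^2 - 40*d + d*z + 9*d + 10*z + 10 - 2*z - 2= -4*d^2 - 31*d + z*(d + 8) + 8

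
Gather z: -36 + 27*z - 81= 27*z - 117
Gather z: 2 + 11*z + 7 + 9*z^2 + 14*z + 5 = 9*z^2 + 25*z + 14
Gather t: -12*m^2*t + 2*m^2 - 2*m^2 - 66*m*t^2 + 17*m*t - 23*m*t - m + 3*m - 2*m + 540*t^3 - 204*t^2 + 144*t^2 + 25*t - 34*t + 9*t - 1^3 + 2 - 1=540*t^3 + t^2*(-66*m - 60) + t*(-12*m^2 - 6*m)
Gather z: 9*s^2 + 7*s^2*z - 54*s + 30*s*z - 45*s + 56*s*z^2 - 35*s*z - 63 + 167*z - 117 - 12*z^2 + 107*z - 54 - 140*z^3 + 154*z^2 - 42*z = 9*s^2 - 99*s - 140*z^3 + z^2*(56*s + 142) + z*(7*s^2 - 5*s + 232) - 234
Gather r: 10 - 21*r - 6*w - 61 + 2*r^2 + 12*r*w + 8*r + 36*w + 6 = 2*r^2 + r*(12*w - 13) + 30*w - 45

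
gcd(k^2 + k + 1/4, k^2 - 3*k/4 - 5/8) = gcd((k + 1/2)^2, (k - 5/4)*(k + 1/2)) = k + 1/2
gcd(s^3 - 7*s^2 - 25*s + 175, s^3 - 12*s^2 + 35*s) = s^2 - 12*s + 35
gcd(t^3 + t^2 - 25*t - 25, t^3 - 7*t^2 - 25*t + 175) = t^2 - 25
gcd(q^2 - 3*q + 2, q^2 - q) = q - 1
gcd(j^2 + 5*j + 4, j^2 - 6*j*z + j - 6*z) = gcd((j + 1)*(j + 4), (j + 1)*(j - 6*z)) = j + 1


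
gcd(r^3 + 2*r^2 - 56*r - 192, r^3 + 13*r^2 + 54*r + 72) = r^2 + 10*r + 24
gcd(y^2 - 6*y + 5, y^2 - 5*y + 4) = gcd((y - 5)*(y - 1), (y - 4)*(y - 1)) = y - 1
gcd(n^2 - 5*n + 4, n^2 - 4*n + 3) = n - 1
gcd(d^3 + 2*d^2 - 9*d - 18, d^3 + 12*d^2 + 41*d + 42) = d^2 + 5*d + 6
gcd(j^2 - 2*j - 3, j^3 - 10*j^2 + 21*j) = j - 3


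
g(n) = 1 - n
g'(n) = -1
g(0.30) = 0.70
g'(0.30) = -1.00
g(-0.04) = 1.04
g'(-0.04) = -1.00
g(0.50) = 0.50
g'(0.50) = -1.00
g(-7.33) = 8.33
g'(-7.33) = -1.00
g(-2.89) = 3.89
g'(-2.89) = -1.00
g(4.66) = -3.66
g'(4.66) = -1.00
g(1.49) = -0.49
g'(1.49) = -1.00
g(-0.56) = 1.56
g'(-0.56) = -1.00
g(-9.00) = 10.00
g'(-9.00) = -1.00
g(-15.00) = 16.00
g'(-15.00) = -1.00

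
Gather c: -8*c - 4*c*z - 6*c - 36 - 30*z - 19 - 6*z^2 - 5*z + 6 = c*(-4*z - 14) - 6*z^2 - 35*z - 49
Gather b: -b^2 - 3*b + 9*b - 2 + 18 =-b^2 + 6*b + 16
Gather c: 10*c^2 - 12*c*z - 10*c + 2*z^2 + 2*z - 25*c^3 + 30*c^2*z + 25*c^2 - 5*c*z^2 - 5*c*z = -25*c^3 + c^2*(30*z + 35) + c*(-5*z^2 - 17*z - 10) + 2*z^2 + 2*z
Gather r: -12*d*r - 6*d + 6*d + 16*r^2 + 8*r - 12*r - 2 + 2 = 16*r^2 + r*(-12*d - 4)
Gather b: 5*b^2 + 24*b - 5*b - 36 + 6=5*b^2 + 19*b - 30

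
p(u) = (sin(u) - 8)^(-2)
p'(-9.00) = 0.00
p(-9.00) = 0.01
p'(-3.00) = 0.00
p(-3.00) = 0.02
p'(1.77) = -0.00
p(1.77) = 0.02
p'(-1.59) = -0.00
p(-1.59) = 0.01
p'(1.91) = -0.00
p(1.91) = 0.02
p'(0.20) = 0.00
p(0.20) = 0.02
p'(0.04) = 0.00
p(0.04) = 0.02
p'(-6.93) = 0.00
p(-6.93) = 0.01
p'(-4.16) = -0.00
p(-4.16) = 0.02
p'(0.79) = 0.00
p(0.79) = 0.02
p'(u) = -2*cos(u)/(sin(u) - 8)^3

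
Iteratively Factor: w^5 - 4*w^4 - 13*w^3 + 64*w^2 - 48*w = (w - 4)*(w^4 - 13*w^2 + 12*w) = (w - 4)*(w + 4)*(w^3 - 4*w^2 + 3*w) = (w - 4)*(w - 1)*(w + 4)*(w^2 - 3*w) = w*(w - 4)*(w - 1)*(w + 4)*(w - 3)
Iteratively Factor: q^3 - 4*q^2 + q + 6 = (q + 1)*(q^2 - 5*q + 6) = (q - 2)*(q + 1)*(q - 3)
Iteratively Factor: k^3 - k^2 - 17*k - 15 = (k - 5)*(k^2 + 4*k + 3) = (k - 5)*(k + 3)*(k + 1)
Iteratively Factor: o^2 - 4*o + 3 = (o - 1)*(o - 3)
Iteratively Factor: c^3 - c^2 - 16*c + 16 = (c - 1)*(c^2 - 16) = (c - 1)*(c + 4)*(c - 4)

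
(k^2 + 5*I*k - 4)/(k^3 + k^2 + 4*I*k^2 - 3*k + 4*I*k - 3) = (k + 4*I)/(k^2 + k*(1 + 3*I) + 3*I)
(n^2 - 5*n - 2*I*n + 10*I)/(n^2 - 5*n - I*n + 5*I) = (n - 2*I)/(n - I)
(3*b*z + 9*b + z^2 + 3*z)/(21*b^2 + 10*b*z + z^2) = (z + 3)/(7*b + z)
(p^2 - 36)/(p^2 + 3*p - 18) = (p - 6)/(p - 3)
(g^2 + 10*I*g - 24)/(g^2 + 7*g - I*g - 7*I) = (g^2 + 10*I*g - 24)/(g^2 + g*(7 - I) - 7*I)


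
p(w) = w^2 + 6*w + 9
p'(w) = 2*w + 6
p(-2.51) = 0.24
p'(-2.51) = 0.98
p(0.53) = 12.46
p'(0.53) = 7.06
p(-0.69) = 5.34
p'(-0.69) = 4.62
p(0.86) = 14.90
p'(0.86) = 7.72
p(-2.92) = 0.01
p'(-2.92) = 0.16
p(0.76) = 14.14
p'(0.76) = 7.52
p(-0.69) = 5.34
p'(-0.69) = 4.62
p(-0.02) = 8.88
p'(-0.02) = 5.96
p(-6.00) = 9.00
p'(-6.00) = -6.00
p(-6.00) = 9.00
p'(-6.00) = -6.00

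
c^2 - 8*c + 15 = (c - 5)*(c - 3)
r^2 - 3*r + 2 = (r - 2)*(r - 1)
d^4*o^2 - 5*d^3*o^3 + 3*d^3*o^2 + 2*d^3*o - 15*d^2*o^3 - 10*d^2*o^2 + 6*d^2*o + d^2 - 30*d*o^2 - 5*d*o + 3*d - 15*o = (d + 3)*(d - 5*o)*(d*o + 1)^2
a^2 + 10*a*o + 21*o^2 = (a + 3*o)*(a + 7*o)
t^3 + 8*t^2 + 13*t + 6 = (t + 1)^2*(t + 6)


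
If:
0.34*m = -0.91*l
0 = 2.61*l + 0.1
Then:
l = -0.04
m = 0.10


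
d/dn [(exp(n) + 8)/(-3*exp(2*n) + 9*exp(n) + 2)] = (3*exp(2*n) + 48*exp(n) - 70)*exp(n)/(9*exp(4*n) - 54*exp(3*n) + 69*exp(2*n) + 36*exp(n) + 4)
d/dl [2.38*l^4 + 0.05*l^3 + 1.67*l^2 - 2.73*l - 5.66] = 9.52*l^3 + 0.15*l^2 + 3.34*l - 2.73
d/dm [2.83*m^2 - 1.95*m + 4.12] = 5.66*m - 1.95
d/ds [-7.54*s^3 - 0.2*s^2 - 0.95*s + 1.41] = -22.62*s^2 - 0.4*s - 0.95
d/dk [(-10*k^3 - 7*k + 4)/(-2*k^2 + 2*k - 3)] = (20*k^4 - 40*k^3 + 76*k^2 + 16*k + 13)/(4*k^4 - 8*k^3 + 16*k^2 - 12*k + 9)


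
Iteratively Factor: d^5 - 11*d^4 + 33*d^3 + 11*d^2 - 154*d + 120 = (d - 3)*(d^4 - 8*d^3 + 9*d^2 + 38*d - 40) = (d - 3)*(d - 1)*(d^3 - 7*d^2 + 2*d + 40) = (d - 4)*(d - 3)*(d - 1)*(d^2 - 3*d - 10) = (d - 5)*(d - 4)*(d - 3)*(d - 1)*(d + 2)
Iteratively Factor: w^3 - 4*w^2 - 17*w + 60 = (w - 3)*(w^2 - w - 20) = (w - 5)*(w - 3)*(w + 4)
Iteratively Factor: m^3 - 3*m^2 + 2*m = (m - 1)*(m^2 - 2*m) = m*(m - 1)*(m - 2)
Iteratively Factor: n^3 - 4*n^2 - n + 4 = (n - 4)*(n^2 - 1) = (n - 4)*(n + 1)*(n - 1)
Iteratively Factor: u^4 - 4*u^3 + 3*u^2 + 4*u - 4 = (u - 2)*(u^3 - 2*u^2 - u + 2) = (u - 2)^2*(u^2 - 1) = (u - 2)^2*(u - 1)*(u + 1)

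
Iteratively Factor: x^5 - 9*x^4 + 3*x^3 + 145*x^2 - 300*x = (x)*(x^4 - 9*x^3 + 3*x^2 + 145*x - 300) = x*(x - 5)*(x^3 - 4*x^2 - 17*x + 60) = x*(x - 5)*(x + 4)*(x^2 - 8*x + 15) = x*(x - 5)^2*(x + 4)*(x - 3)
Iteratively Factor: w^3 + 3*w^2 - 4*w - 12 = (w + 2)*(w^2 + w - 6) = (w + 2)*(w + 3)*(w - 2)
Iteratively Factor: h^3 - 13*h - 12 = (h + 1)*(h^2 - h - 12) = (h + 1)*(h + 3)*(h - 4)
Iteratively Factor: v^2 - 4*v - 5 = (v + 1)*(v - 5)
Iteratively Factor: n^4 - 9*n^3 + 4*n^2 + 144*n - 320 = (n - 5)*(n^3 - 4*n^2 - 16*n + 64) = (n - 5)*(n + 4)*(n^2 - 8*n + 16) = (n - 5)*(n - 4)*(n + 4)*(n - 4)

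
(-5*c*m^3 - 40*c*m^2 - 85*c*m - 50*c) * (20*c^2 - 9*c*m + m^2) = -100*c^3*m^3 - 800*c^3*m^2 - 1700*c^3*m - 1000*c^3 + 45*c^2*m^4 + 360*c^2*m^3 + 765*c^2*m^2 + 450*c^2*m - 5*c*m^5 - 40*c*m^4 - 85*c*m^3 - 50*c*m^2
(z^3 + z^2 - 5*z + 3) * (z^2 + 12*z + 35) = z^5 + 13*z^4 + 42*z^3 - 22*z^2 - 139*z + 105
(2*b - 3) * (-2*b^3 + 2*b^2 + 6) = -4*b^4 + 10*b^3 - 6*b^2 + 12*b - 18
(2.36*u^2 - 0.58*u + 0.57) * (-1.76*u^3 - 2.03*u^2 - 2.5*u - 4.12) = -4.1536*u^5 - 3.77*u^4 - 5.7258*u^3 - 9.4303*u^2 + 0.9646*u - 2.3484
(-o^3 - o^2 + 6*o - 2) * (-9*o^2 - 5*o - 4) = 9*o^5 + 14*o^4 - 45*o^3 - 8*o^2 - 14*o + 8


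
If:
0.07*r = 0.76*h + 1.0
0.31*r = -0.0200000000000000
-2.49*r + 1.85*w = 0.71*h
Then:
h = -1.32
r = -0.06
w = -0.59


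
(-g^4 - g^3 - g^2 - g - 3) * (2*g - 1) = -2*g^5 - g^4 - g^3 - g^2 - 5*g + 3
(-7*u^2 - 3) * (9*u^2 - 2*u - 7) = -63*u^4 + 14*u^3 + 22*u^2 + 6*u + 21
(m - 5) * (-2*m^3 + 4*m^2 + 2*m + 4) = -2*m^4 + 14*m^3 - 18*m^2 - 6*m - 20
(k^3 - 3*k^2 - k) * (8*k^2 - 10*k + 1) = 8*k^5 - 34*k^4 + 23*k^3 + 7*k^2 - k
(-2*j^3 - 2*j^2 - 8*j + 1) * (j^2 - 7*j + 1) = -2*j^5 + 12*j^4 + 4*j^3 + 55*j^2 - 15*j + 1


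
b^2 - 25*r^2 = (b - 5*r)*(b + 5*r)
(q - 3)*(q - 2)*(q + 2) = q^3 - 3*q^2 - 4*q + 12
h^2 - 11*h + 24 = (h - 8)*(h - 3)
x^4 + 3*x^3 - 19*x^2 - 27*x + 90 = (x - 3)*(x - 2)*(x + 3)*(x + 5)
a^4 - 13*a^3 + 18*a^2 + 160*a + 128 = (a - 8)^2*(a + 1)*(a + 2)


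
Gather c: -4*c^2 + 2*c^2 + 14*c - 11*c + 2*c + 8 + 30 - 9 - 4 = -2*c^2 + 5*c + 25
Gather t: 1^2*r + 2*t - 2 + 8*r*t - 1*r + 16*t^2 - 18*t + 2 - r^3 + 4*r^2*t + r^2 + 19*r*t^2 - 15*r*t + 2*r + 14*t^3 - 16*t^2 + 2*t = -r^3 + r^2 + 19*r*t^2 + 2*r + 14*t^3 + t*(4*r^2 - 7*r - 14)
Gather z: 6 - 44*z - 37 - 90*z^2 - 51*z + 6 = -90*z^2 - 95*z - 25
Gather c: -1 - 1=-2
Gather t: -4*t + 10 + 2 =12 - 4*t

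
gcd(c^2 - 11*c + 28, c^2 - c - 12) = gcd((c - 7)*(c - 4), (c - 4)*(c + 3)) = c - 4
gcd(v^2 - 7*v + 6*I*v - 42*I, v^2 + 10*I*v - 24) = v + 6*I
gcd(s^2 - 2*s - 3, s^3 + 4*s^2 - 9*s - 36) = s - 3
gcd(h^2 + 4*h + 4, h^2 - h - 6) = h + 2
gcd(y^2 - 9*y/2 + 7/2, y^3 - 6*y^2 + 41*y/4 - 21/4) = y^2 - 9*y/2 + 7/2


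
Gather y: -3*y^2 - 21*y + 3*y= -3*y^2 - 18*y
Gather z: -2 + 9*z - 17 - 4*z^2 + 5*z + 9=-4*z^2 + 14*z - 10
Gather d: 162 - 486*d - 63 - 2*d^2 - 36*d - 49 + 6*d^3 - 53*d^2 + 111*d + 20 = 6*d^3 - 55*d^2 - 411*d + 70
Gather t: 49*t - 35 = 49*t - 35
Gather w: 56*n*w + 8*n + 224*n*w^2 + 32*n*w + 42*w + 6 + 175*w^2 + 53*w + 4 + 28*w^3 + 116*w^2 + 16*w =8*n + 28*w^3 + w^2*(224*n + 291) + w*(88*n + 111) + 10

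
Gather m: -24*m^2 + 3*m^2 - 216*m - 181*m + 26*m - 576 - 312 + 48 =-21*m^2 - 371*m - 840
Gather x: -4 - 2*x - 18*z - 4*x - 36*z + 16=-6*x - 54*z + 12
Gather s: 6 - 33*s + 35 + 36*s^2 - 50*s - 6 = 36*s^2 - 83*s + 35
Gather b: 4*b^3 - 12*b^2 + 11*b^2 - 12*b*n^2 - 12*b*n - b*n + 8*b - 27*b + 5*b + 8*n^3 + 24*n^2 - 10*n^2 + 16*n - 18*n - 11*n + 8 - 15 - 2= 4*b^3 - b^2 + b*(-12*n^2 - 13*n - 14) + 8*n^3 + 14*n^2 - 13*n - 9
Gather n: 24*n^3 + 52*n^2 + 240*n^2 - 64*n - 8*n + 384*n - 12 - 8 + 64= 24*n^3 + 292*n^2 + 312*n + 44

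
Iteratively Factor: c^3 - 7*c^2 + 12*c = (c - 4)*(c^2 - 3*c) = (c - 4)*(c - 3)*(c)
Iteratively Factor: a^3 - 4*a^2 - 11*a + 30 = (a + 3)*(a^2 - 7*a + 10) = (a - 2)*(a + 3)*(a - 5)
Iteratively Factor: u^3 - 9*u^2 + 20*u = (u - 5)*(u^2 - 4*u) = (u - 5)*(u - 4)*(u)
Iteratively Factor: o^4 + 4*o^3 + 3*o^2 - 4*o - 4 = (o - 1)*(o^3 + 5*o^2 + 8*o + 4) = (o - 1)*(o + 2)*(o^2 + 3*o + 2) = (o - 1)*(o + 2)^2*(o + 1)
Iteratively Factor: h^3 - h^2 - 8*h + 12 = (h - 2)*(h^2 + h - 6) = (h - 2)^2*(h + 3)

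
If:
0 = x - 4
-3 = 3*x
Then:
No Solution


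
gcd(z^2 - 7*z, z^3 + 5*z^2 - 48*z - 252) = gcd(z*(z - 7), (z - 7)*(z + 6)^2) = z - 7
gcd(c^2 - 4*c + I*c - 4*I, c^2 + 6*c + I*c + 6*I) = c + I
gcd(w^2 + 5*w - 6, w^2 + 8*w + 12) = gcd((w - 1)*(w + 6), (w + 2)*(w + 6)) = w + 6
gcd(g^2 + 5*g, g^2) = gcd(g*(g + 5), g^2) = g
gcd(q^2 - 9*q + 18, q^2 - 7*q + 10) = 1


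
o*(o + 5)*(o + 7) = o^3 + 12*o^2 + 35*o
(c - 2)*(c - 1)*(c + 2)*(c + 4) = c^4 + 3*c^3 - 8*c^2 - 12*c + 16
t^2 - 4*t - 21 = (t - 7)*(t + 3)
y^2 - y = y*(y - 1)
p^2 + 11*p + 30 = (p + 5)*(p + 6)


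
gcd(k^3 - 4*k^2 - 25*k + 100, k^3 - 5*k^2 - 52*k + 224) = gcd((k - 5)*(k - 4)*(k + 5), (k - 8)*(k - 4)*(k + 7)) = k - 4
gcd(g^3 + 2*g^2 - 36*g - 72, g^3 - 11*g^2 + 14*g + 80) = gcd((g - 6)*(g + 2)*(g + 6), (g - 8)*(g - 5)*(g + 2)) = g + 2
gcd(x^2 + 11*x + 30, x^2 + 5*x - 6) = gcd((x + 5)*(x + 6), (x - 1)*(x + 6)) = x + 6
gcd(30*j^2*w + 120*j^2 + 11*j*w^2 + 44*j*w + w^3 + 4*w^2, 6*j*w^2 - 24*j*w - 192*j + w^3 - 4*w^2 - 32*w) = 6*j*w + 24*j + w^2 + 4*w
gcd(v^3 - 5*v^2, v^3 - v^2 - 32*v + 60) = v - 5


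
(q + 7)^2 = q^2 + 14*q + 49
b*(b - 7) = b^2 - 7*b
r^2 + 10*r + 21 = (r + 3)*(r + 7)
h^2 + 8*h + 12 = (h + 2)*(h + 6)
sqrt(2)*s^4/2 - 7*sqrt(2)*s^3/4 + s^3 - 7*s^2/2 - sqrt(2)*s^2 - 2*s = s*(s - 4)*(s + 1/2)*(sqrt(2)*s/2 + 1)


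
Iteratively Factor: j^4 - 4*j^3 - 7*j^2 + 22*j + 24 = (j - 4)*(j^3 - 7*j - 6) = (j - 4)*(j + 2)*(j^2 - 2*j - 3) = (j - 4)*(j + 1)*(j + 2)*(j - 3)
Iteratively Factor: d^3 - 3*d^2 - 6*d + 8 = (d + 2)*(d^2 - 5*d + 4) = (d - 1)*(d + 2)*(d - 4)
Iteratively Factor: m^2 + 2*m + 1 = (m + 1)*(m + 1)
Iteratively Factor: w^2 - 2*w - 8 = (w + 2)*(w - 4)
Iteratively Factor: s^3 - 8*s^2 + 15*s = (s)*(s^2 - 8*s + 15) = s*(s - 5)*(s - 3)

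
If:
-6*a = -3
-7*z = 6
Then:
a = 1/2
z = -6/7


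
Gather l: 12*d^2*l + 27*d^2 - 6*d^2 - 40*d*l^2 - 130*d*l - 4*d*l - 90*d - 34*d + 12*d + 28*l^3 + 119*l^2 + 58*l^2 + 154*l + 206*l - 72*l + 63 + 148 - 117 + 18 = 21*d^2 - 112*d + 28*l^3 + l^2*(177 - 40*d) + l*(12*d^2 - 134*d + 288) + 112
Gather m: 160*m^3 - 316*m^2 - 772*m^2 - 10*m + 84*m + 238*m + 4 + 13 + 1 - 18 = 160*m^3 - 1088*m^2 + 312*m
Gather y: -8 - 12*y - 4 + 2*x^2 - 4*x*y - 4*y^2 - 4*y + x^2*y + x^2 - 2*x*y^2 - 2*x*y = 3*x^2 + y^2*(-2*x - 4) + y*(x^2 - 6*x - 16) - 12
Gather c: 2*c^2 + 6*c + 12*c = 2*c^2 + 18*c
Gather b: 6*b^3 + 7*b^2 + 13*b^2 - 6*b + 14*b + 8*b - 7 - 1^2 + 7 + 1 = 6*b^3 + 20*b^2 + 16*b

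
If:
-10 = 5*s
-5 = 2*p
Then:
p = -5/2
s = -2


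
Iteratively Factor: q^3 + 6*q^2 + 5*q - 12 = (q - 1)*(q^2 + 7*q + 12) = (q - 1)*(q + 3)*(q + 4)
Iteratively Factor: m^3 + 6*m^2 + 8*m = (m + 2)*(m^2 + 4*m) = m*(m + 2)*(m + 4)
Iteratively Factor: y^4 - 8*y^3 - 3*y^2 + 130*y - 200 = (y - 5)*(y^3 - 3*y^2 - 18*y + 40) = (y - 5)*(y - 2)*(y^2 - y - 20) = (y - 5)^2*(y - 2)*(y + 4)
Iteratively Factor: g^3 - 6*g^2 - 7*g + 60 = (g + 3)*(g^2 - 9*g + 20) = (g - 5)*(g + 3)*(g - 4)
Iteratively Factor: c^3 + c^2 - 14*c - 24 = (c + 3)*(c^2 - 2*c - 8) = (c - 4)*(c + 3)*(c + 2)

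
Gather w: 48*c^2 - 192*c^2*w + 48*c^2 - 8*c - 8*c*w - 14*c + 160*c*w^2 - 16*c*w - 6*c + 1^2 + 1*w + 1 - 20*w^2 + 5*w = 96*c^2 - 28*c + w^2*(160*c - 20) + w*(-192*c^2 - 24*c + 6) + 2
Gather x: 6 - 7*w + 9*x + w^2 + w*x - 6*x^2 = w^2 - 7*w - 6*x^2 + x*(w + 9) + 6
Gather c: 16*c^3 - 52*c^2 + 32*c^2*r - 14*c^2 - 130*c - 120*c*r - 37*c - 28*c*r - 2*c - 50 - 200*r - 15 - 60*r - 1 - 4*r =16*c^3 + c^2*(32*r - 66) + c*(-148*r - 169) - 264*r - 66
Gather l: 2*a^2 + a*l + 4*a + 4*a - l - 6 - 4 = 2*a^2 + 8*a + l*(a - 1) - 10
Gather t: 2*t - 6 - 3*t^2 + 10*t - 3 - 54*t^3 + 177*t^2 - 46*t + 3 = -54*t^3 + 174*t^2 - 34*t - 6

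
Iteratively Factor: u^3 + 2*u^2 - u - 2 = (u - 1)*(u^2 + 3*u + 2) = (u - 1)*(u + 1)*(u + 2)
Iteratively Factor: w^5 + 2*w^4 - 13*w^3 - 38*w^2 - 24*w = (w + 2)*(w^4 - 13*w^2 - 12*w) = w*(w + 2)*(w^3 - 13*w - 12) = w*(w + 1)*(w + 2)*(w^2 - w - 12) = w*(w + 1)*(w + 2)*(w + 3)*(w - 4)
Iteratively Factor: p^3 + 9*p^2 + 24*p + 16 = (p + 1)*(p^2 + 8*p + 16) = (p + 1)*(p + 4)*(p + 4)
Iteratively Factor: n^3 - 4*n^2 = (n - 4)*(n^2) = n*(n - 4)*(n)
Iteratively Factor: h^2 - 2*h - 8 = (h - 4)*(h + 2)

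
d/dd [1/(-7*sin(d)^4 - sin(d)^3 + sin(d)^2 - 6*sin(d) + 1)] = (28*sin(d)^3 + 3*sin(d)^2 - 2*sin(d) + 6)*cos(d)/(7*sin(d)^4 + sin(d)^3 - sin(d)^2 + 6*sin(d) - 1)^2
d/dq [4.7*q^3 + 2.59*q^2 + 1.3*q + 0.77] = 14.1*q^2 + 5.18*q + 1.3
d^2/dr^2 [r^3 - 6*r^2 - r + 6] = 6*r - 12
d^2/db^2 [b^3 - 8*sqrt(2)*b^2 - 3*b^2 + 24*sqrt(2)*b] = 6*b - 16*sqrt(2) - 6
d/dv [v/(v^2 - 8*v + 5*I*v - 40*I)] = (-v^2 - 40*I)/(v^4 + v^3*(-16 + 10*I) + v^2*(39 - 160*I) + v*(400 + 640*I) - 1600)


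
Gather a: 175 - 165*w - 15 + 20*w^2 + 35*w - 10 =20*w^2 - 130*w + 150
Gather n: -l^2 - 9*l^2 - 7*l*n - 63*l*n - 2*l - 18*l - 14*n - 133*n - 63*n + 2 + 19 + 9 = -10*l^2 - 20*l + n*(-70*l - 210) + 30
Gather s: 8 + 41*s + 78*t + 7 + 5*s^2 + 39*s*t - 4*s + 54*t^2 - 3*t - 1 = 5*s^2 + s*(39*t + 37) + 54*t^2 + 75*t + 14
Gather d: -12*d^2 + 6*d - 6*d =-12*d^2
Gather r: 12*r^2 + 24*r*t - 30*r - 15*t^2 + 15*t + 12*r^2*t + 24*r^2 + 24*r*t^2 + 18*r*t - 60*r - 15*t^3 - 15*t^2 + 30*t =r^2*(12*t + 36) + r*(24*t^2 + 42*t - 90) - 15*t^3 - 30*t^2 + 45*t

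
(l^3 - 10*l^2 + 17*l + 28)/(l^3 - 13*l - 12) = (l - 7)/(l + 3)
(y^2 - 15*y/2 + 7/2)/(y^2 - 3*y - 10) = (-2*y^2 + 15*y - 7)/(2*(-y^2 + 3*y + 10))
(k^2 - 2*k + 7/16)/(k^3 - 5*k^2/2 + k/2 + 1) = (16*k^2 - 32*k + 7)/(8*(2*k^3 - 5*k^2 + k + 2))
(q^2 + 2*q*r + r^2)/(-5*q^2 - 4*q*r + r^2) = (-q - r)/(5*q - r)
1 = 1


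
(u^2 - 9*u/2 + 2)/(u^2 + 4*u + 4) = (u^2 - 9*u/2 + 2)/(u^2 + 4*u + 4)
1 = 1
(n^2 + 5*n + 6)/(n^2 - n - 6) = (n + 3)/(n - 3)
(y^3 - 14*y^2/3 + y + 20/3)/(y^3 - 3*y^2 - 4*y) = (y - 5/3)/y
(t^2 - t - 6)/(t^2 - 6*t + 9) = (t + 2)/(t - 3)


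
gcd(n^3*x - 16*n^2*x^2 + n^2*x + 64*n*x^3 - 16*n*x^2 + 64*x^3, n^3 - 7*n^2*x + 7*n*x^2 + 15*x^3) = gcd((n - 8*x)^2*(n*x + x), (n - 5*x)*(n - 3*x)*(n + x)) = 1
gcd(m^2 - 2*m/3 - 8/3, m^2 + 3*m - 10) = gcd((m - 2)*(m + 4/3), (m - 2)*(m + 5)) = m - 2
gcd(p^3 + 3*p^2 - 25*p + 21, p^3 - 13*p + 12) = p^2 - 4*p + 3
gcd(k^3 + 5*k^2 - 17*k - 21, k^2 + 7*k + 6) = k + 1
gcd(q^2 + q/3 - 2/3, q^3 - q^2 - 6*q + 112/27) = q - 2/3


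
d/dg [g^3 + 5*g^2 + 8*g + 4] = 3*g^2 + 10*g + 8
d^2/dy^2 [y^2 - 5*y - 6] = 2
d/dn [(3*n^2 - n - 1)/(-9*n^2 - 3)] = (-3*n^2 - 12*n + 1)/(3*(9*n^4 + 6*n^2 + 1))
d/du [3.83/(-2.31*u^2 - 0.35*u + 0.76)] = (17.6946*u + 1.3405)/(2.31*u^2 + 0.35*u - 0.76)^2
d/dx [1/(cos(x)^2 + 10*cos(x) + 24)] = 2*(cos(x) + 5)*sin(x)/(cos(x)^2 + 10*cos(x) + 24)^2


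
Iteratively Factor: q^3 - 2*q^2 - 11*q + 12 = (q - 1)*(q^2 - q - 12) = (q - 1)*(q + 3)*(q - 4)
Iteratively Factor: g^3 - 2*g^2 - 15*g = (g - 5)*(g^2 + 3*g) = (g - 5)*(g + 3)*(g)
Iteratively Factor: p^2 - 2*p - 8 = (p - 4)*(p + 2)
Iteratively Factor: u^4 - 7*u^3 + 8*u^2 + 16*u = (u + 1)*(u^3 - 8*u^2 + 16*u) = u*(u + 1)*(u^2 - 8*u + 16) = u*(u - 4)*(u + 1)*(u - 4)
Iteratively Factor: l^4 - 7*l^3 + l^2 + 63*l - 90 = (l - 3)*(l^3 - 4*l^2 - 11*l + 30) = (l - 3)*(l - 2)*(l^2 - 2*l - 15) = (l - 5)*(l - 3)*(l - 2)*(l + 3)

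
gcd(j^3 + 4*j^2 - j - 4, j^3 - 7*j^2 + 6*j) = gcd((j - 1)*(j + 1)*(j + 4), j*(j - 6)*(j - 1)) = j - 1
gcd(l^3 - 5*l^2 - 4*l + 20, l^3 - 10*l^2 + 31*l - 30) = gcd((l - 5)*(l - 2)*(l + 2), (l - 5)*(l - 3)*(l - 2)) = l^2 - 7*l + 10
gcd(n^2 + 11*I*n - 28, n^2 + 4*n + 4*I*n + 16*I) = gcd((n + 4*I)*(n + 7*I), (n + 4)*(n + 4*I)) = n + 4*I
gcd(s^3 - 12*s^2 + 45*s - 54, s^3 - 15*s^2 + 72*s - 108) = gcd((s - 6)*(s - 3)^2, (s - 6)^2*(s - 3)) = s^2 - 9*s + 18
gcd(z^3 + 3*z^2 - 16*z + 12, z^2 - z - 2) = z - 2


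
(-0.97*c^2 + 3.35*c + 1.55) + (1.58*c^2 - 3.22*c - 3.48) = 0.61*c^2 + 0.13*c - 1.93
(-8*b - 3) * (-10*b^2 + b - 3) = 80*b^3 + 22*b^2 + 21*b + 9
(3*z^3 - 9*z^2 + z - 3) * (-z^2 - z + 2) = -3*z^5 + 6*z^4 + 14*z^3 - 16*z^2 + 5*z - 6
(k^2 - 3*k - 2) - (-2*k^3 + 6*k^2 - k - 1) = 2*k^3 - 5*k^2 - 2*k - 1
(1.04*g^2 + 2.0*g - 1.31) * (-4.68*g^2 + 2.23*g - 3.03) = -4.8672*g^4 - 7.0408*g^3 + 7.4396*g^2 - 8.9813*g + 3.9693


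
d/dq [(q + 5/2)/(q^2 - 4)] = (q^2 - q*(2*q + 5) - 4)/(q^2 - 4)^2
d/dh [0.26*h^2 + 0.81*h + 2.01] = 0.52*h + 0.81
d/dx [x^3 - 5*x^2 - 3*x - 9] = 3*x^2 - 10*x - 3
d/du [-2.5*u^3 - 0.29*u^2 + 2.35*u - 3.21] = -7.5*u^2 - 0.58*u + 2.35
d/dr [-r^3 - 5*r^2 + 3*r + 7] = -3*r^2 - 10*r + 3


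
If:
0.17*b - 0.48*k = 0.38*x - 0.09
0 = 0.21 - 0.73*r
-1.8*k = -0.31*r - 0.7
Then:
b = 2.23529411764706*x + 0.708514638732205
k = 0.44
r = 0.29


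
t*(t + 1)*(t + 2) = t^3 + 3*t^2 + 2*t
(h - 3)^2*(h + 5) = h^3 - h^2 - 21*h + 45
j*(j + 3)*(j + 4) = j^3 + 7*j^2 + 12*j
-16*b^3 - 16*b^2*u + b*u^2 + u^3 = (-4*b + u)*(b + u)*(4*b + u)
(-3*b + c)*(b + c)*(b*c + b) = -3*b^3*c - 3*b^3 - 2*b^2*c^2 - 2*b^2*c + b*c^3 + b*c^2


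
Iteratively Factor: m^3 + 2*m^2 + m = (m + 1)*(m^2 + m) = m*(m + 1)*(m + 1)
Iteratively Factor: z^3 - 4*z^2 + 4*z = (z - 2)*(z^2 - 2*z) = (z - 2)^2*(z)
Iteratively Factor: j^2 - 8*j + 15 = (j - 5)*(j - 3)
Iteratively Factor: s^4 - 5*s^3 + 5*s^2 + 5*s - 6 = (s - 1)*(s^3 - 4*s^2 + s + 6) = (s - 3)*(s - 1)*(s^2 - s - 2) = (s - 3)*(s - 2)*(s - 1)*(s + 1)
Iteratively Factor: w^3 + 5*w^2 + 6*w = (w + 3)*(w^2 + 2*w) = (w + 2)*(w + 3)*(w)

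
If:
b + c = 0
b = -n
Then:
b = -n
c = n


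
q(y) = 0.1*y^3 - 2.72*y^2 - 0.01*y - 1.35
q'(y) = 0.3*y^2 - 5.44*y - 0.01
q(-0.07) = -1.36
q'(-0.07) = 0.37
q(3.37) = -28.45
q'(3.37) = -14.94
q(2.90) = -21.82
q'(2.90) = -13.26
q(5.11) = -59.08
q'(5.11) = -19.97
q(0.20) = -1.46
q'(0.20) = -1.09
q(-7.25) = -182.36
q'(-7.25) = 55.20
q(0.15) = -1.41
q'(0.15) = -0.82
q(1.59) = -7.84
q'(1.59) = -7.90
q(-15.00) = -950.70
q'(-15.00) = 149.09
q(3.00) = -23.16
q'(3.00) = -13.63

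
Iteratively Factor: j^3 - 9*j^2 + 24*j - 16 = (j - 4)*(j^2 - 5*j + 4) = (j - 4)*(j - 1)*(j - 4)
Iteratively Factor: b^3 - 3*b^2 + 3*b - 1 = (b - 1)*(b^2 - 2*b + 1) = (b - 1)^2*(b - 1)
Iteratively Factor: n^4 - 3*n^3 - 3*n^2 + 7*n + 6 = (n - 2)*(n^3 - n^2 - 5*n - 3) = (n - 2)*(n + 1)*(n^2 - 2*n - 3) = (n - 3)*(n - 2)*(n + 1)*(n + 1)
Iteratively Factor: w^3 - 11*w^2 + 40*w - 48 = (w - 4)*(w^2 - 7*w + 12) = (w - 4)*(w - 3)*(w - 4)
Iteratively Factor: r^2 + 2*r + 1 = (r + 1)*(r + 1)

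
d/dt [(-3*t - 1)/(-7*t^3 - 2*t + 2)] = (21*t^3 + 6*t - (3*t + 1)*(21*t^2 + 2) - 6)/(7*t^3 + 2*t - 2)^2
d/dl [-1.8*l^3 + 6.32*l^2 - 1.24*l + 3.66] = -5.4*l^2 + 12.64*l - 1.24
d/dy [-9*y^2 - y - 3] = -18*y - 1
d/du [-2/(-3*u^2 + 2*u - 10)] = 4*(1 - 3*u)/(3*u^2 - 2*u + 10)^2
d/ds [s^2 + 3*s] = 2*s + 3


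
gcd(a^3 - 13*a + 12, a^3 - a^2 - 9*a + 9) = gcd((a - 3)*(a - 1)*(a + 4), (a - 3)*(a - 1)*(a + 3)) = a^2 - 4*a + 3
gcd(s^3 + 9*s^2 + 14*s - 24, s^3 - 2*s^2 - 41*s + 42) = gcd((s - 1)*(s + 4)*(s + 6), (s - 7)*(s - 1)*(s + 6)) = s^2 + 5*s - 6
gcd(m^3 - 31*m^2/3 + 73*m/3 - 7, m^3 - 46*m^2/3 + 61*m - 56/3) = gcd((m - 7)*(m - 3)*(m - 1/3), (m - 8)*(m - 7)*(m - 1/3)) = m^2 - 22*m/3 + 7/3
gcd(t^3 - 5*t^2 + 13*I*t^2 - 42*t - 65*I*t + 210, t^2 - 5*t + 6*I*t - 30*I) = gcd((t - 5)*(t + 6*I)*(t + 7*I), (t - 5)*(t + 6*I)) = t^2 + t*(-5 + 6*I) - 30*I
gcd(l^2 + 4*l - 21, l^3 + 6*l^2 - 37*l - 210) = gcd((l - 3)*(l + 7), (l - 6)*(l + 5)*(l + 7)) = l + 7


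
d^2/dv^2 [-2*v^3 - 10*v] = -12*v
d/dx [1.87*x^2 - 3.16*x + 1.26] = 3.74*x - 3.16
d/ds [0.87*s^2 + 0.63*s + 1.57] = 1.74*s + 0.63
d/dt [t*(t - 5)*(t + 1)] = 3*t^2 - 8*t - 5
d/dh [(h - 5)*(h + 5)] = 2*h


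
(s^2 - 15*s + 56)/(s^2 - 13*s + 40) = (s - 7)/(s - 5)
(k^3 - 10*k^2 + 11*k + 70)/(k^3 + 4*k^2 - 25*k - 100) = (k^2 - 5*k - 14)/(k^2 + 9*k + 20)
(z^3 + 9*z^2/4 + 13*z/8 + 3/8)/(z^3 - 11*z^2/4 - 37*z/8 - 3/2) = (z + 1)/(z - 4)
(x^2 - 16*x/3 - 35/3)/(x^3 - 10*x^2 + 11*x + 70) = (x + 5/3)/(x^2 - 3*x - 10)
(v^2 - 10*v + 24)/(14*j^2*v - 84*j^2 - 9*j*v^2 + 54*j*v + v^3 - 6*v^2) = (v - 4)/(14*j^2 - 9*j*v + v^2)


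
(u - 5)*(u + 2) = u^2 - 3*u - 10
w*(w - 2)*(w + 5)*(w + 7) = w^4 + 10*w^3 + 11*w^2 - 70*w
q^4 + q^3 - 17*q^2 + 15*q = q*(q - 3)*(q - 1)*(q + 5)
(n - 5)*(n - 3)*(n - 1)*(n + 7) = n^4 - 2*n^3 - 40*n^2 + 146*n - 105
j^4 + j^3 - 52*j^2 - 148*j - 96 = (j - 8)*(j + 1)*(j + 2)*(j + 6)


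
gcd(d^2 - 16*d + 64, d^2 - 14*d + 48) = d - 8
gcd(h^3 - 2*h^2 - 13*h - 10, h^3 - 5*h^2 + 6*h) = 1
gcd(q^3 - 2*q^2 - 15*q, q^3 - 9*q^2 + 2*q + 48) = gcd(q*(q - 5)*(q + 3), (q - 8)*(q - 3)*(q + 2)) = 1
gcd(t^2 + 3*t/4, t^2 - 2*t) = t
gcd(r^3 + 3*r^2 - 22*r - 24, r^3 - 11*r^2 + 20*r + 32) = r^2 - 3*r - 4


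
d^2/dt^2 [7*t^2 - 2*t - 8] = 14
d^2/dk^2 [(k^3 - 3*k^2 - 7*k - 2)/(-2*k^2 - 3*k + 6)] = 2*(-11*k^3 + 186*k^2 + 180*k + 276)/(8*k^6 + 36*k^5 - 18*k^4 - 189*k^3 + 54*k^2 + 324*k - 216)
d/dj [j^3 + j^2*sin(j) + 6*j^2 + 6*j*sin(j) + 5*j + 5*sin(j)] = j^2*cos(j) + 3*j^2 + 2*j*sin(j) + 6*j*cos(j) + 12*j + 6*sin(j) + 5*cos(j) + 5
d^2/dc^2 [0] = 0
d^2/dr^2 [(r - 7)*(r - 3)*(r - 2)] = 6*r - 24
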